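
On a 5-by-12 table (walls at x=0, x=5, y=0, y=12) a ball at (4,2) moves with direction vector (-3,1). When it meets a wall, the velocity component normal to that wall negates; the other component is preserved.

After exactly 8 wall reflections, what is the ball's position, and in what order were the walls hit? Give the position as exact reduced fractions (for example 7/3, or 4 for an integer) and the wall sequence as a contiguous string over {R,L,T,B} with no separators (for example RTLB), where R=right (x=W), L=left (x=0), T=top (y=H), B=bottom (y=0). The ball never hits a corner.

Final position: (0,32/3)
Wall sequence: LRLRLRTL

1. t=4/3 → L at (0,10/3); v=(3,1)
2. t=5/3 → R at (5,5); v=(-3,1)
3. t=5/3 → L at (0,20/3); v=(3,1)
4. t=5/3 → R at (5,25/3); v=(-3,1)
5. t=5/3 → L at (0,10); v=(3,1)
6. t=5/3 → R at (5,35/3); v=(-3,1)
7. t=1/3 → T at (4,12); v=(-3,-1)
8. t=4/3 → L at (0,32/3); v=(3,-1)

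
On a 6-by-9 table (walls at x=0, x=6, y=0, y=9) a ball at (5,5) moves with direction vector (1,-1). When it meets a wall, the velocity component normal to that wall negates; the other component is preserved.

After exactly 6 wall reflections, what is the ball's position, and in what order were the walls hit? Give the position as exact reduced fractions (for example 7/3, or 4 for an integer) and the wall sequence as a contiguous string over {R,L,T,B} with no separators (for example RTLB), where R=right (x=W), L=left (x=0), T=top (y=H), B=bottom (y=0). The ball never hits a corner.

1. t=1 → R at (6,4); v=(-1,-1)
2. t=4 → B at (2,0); v=(-1,1)
3. t=2 → L at (0,2); v=(1,1)
4. t=6 → R at (6,8); v=(-1,1)
5. t=1 → T at (5,9); v=(-1,-1)
6. t=5 → L at (0,4); v=(1,-1)

Final position: (0,4)
Wall sequence: RBLRTL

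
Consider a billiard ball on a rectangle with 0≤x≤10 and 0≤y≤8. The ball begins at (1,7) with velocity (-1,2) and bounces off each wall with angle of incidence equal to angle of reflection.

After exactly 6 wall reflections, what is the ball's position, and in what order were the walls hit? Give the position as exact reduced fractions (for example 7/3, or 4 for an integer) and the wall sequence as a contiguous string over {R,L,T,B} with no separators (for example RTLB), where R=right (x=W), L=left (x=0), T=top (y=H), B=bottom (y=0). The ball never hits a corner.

1. t=1/2 → T at (1/2,8); v=(-1,-2)
2. t=1/2 → L at (0,7); v=(1,-2)
3. t=7/2 → B at (7/2,0); v=(1,2)
4. t=4 → T at (15/2,8); v=(1,-2)
5. t=5/2 → R at (10,3); v=(-1,-2)
6. t=3/2 → B at (17/2,0); v=(-1,2)

Final position: (17/2,0)
Wall sequence: TLBTRB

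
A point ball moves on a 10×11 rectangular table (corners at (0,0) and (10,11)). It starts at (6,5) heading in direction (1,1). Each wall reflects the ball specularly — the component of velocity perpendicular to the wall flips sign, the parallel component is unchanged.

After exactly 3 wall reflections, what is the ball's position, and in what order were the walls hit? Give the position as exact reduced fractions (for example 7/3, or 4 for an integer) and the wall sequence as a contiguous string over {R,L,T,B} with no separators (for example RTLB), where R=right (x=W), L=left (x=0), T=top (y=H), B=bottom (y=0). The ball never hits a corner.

1. t=4 → R at (10,9); v=(-1,1)
2. t=2 → T at (8,11); v=(-1,-1)
3. t=8 → L at (0,3); v=(1,-1)

Final position: (0,3)
Wall sequence: RTL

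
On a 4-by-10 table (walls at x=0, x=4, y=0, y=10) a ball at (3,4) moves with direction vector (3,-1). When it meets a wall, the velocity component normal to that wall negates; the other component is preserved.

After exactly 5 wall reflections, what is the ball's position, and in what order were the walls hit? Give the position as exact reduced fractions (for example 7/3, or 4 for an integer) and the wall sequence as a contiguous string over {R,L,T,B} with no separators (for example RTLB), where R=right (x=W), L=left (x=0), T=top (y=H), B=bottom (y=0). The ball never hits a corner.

Final position: (0,1/3)
Wall sequence: RLRBL

1. t=1/3 → R at (4,11/3); v=(-3,-1)
2. t=4/3 → L at (0,7/3); v=(3,-1)
3. t=4/3 → R at (4,1); v=(-3,-1)
4. t=1 → B at (1,0); v=(-3,1)
5. t=1/3 → L at (0,1/3); v=(3,1)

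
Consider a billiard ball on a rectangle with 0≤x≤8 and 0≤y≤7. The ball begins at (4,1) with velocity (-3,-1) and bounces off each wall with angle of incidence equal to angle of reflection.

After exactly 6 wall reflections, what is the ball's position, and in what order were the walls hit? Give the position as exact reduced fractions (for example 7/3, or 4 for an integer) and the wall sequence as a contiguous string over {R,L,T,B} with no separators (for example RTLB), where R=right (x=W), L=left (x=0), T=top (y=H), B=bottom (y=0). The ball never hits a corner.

Final position: (8,17/3)
Wall sequence: BLRLTR

1. t=1 → B at (1,0); v=(-3,1)
2. t=1/3 → L at (0,1/3); v=(3,1)
3. t=8/3 → R at (8,3); v=(-3,1)
4. t=8/3 → L at (0,17/3); v=(3,1)
5. t=4/3 → T at (4,7); v=(3,-1)
6. t=4/3 → R at (8,17/3); v=(-3,-1)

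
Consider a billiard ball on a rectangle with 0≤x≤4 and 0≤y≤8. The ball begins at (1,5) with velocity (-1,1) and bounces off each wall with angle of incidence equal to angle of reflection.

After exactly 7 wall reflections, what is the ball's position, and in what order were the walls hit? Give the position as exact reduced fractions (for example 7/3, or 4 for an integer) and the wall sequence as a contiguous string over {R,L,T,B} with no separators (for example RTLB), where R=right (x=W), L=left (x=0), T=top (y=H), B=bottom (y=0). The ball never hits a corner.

Final position: (0,6)
Wall sequence: LTRLBRL

1. t=1 → L at (0,6); v=(1,1)
2. t=2 → T at (2,8); v=(1,-1)
3. t=2 → R at (4,6); v=(-1,-1)
4. t=4 → L at (0,2); v=(1,-1)
5. t=2 → B at (2,0); v=(1,1)
6. t=2 → R at (4,2); v=(-1,1)
7. t=4 → L at (0,6); v=(1,1)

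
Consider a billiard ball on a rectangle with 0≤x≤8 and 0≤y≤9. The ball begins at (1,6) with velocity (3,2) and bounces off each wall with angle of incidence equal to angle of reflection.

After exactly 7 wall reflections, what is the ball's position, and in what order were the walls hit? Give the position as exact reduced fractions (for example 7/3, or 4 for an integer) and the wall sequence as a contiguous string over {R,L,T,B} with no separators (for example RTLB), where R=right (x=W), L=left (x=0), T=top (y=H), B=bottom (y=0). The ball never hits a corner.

1. t=3/2 → T at (11/2,9); v=(3,-2)
2. t=5/6 → R at (8,22/3); v=(-3,-2)
3. t=8/3 → L at (0,2); v=(3,-2)
4. t=1 → B at (3,0); v=(3,2)
5. t=5/3 → R at (8,10/3); v=(-3,2)
6. t=8/3 → L at (0,26/3); v=(3,2)
7. t=1/6 → T at (1/2,9); v=(3,-2)

Final position: (1/2,9)
Wall sequence: TRLBRLT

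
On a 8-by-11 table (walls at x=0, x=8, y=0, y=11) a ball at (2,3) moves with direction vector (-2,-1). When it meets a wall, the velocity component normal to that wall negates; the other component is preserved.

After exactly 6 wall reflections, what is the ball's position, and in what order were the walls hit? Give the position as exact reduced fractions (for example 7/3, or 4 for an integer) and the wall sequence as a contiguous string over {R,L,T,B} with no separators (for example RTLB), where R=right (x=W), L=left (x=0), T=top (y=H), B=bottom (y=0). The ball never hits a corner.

1. t=1 → L at (0,2); v=(2,-1)
2. t=2 → B at (4,0); v=(2,1)
3. t=2 → R at (8,2); v=(-2,1)
4. t=4 → L at (0,6); v=(2,1)
5. t=4 → R at (8,10); v=(-2,1)
6. t=1 → T at (6,11); v=(-2,-1)

Final position: (6,11)
Wall sequence: LBRLRT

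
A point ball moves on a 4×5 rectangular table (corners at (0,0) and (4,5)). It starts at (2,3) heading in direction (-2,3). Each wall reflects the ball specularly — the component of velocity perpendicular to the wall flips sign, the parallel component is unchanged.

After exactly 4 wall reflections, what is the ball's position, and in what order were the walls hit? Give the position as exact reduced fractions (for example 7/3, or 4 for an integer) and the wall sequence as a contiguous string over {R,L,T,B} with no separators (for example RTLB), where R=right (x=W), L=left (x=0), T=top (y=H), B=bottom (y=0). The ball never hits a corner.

1. t=2/3 → T at (2/3,5); v=(-2,-3)
2. t=1/3 → L at (0,4); v=(2,-3)
3. t=4/3 → B at (8/3,0); v=(2,3)
4. t=2/3 → R at (4,2); v=(-2,3)

Final position: (4,2)
Wall sequence: TLBR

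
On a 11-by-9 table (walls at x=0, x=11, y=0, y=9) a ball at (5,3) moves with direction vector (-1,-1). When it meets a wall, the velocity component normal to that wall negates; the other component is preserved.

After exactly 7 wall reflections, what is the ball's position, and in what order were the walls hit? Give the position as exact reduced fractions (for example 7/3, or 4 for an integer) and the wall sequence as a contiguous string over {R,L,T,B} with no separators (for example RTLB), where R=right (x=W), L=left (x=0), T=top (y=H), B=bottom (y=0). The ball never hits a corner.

1. t=3 → B at (2,0); v=(-1,1)
2. t=2 → L at (0,2); v=(1,1)
3. t=7 → T at (7,9); v=(1,-1)
4. t=4 → R at (11,5); v=(-1,-1)
5. t=5 → B at (6,0); v=(-1,1)
6. t=6 → L at (0,6); v=(1,1)
7. t=3 → T at (3,9); v=(1,-1)

Final position: (3,9)
Wall sequence: BLTRBLT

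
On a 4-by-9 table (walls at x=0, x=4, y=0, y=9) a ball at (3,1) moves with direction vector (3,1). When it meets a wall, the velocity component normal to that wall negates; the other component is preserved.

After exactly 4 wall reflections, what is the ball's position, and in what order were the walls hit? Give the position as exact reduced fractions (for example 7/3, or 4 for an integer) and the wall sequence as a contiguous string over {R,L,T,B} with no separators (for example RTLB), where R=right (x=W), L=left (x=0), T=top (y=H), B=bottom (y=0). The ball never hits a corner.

Final position: (0,16/3)
Wall sequence: RLRL

1. t=1/3 → R at (4,4/3); v=(-3,1)
2. t=4/3 → L at (0,8/3); v=(3,1)
3. t=4/3 → R at (4,4); v=(-3,1)
4. t=4/3 → L at (0,16/3); v=(3,1)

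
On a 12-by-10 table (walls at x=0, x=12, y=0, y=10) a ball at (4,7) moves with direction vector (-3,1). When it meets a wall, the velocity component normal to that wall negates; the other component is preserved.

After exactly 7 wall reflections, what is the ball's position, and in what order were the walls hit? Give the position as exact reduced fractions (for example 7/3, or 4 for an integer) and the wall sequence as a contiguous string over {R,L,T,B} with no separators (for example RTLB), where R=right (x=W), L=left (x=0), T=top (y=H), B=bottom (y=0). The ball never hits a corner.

Final position: (0,13/3)
Wall sequence: LTRLBRL

1. t=4/3 → L at (0,25/3); v=(3,1)
2. t=5/3 → T at (5,10); v=(3,-1)
3. t=7/3 → R at (12,23/3); v=(-3,-1)
4. t=4 → L at (0,11/3); v=(3,-1)
5. t=11/3 → B at (11,0); v=(3,1)
6. t=1/3 → R at (12,1/3); v=(-3,1)
7. t=4 → L at (0,13/3); v=(3,1)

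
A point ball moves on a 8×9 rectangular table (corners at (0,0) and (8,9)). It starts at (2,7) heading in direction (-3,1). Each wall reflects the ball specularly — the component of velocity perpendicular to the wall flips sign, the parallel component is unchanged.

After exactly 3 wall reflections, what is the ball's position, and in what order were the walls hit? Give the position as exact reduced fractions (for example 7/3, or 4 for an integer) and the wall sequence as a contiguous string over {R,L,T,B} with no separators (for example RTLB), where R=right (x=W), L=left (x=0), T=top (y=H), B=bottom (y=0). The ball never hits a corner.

1. t=2/3 → L at (0,23/3); v=(3,1)
2. t=4/3 → T at (4,9); v=(3,-1)
3. t=4/3 → R at (8,23/3); v=(-3,-1)

Final position: (8,23/3)
Wall sequence: LTR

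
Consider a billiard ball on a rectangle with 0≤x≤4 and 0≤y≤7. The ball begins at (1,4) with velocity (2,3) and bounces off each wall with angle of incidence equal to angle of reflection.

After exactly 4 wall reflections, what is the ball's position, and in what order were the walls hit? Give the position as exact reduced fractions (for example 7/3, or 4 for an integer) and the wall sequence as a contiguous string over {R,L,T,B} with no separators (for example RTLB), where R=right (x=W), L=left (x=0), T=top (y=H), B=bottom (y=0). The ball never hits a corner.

1. t=1 → T at (3,7); v=(2,-3)
2. t=1/2 → R at (4,11/2); v=(-2,-3)
3. t=11/6 → B at (1/3,0); v=(-2,3)
4. t=1/6 → L at (0,1/2); v=(2,3)

Final position: (0,1/2)
Wall sequence: TRBL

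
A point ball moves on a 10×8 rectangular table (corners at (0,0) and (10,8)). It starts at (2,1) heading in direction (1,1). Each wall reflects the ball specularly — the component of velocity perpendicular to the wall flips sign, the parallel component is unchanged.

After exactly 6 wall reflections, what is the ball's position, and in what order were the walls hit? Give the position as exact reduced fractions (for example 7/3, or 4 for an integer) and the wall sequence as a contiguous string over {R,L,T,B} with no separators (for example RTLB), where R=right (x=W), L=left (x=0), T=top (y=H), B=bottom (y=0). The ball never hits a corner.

Final position: (10,3)
Wall sequence: TRBLTR

1. t=7 → T at (9,8); v=(1,-1)
2. t=1 → R at (10,7); v=(-1,-1)
3. t=7 → B at (3,0); v=(-1,1)
4. t=3 → L at (0,3); v=(1,1)
5. t=5 → T at (5,8); v=(1,-1)
6. t=5 → R at (10,3); v=(-1,-1)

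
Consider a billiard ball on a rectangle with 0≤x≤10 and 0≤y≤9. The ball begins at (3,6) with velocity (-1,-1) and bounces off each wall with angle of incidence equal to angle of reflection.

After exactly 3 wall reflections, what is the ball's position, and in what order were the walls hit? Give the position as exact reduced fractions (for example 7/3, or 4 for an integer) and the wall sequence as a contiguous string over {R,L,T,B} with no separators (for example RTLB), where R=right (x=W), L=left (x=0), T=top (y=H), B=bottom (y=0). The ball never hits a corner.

1. t=3 → L at (0,3); v=(1,-1)
2. t=3 → B at (3,0); v=(1,1)
3. t=7 → R at (10,7); v=(-1,1)

Final position: (10,7)
Wall sequence: LBR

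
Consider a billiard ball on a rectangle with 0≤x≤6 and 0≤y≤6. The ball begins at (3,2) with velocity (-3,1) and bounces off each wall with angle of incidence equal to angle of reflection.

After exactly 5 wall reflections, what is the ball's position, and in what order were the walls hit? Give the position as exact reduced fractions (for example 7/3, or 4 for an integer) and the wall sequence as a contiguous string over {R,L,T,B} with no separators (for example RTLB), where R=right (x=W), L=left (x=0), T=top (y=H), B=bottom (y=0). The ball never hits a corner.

Final position: (6,3)
Wall sequence: LRTLR

1. t=1 → L at (0,3); v=(3,1)
2. t=2 → R at (6,5); v=(-3,1)
3. t=1 → T at (3,6); v=(-3,-1)
4. t=1 → L at (0,5); v=(3,-1)
5. t=2 → R at (6,3); v=(-3,-1)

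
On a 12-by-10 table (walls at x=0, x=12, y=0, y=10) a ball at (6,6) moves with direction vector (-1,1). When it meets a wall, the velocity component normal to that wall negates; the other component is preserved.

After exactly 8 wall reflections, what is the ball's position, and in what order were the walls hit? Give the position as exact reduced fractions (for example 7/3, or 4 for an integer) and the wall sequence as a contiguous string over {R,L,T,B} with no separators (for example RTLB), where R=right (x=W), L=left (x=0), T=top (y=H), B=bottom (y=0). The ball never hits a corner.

Final position: (12,8)
Wall sequence: TLBRTLBR

1. t=4 → T at (2,10); v=(-1,-1)
2. t=2 → L at (0,8); v=(1,-1)
3. t=8 → B at (8,0); v=(1,1)
4. t=4 → R at (12,4); v=(-1,1)
5. t=6 → T at (6,10); v=(-1,-1)
6. t=6 → L at (0,4); v=(1,-1)
7. t=4 → B at (4,0); v=(1,1)
8. t=8 → R at (12,8); v=(-1,1)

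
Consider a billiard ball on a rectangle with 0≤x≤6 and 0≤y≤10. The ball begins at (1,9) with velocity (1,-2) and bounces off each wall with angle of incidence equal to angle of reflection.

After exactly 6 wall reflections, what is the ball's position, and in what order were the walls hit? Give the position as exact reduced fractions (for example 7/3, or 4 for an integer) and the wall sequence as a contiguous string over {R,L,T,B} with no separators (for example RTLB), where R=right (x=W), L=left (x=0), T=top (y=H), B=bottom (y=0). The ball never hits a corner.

1. t=9/2 → B at (11/2,0); v=(1,2)
2. t=1/2 → R at (6,1); v=(-1,2)
3. t=9/2 → T at (3/2,10); v=(-1,-2)
4. t=3/2 → L at (0,7); v=(1,-2)
5. t=7/2 → B at (7/2,0); v=(1,2)
6. t=5/2 → R at (6,5); v=(-1,2)

Final position: (6,5)
Wall sequence: BRTLBR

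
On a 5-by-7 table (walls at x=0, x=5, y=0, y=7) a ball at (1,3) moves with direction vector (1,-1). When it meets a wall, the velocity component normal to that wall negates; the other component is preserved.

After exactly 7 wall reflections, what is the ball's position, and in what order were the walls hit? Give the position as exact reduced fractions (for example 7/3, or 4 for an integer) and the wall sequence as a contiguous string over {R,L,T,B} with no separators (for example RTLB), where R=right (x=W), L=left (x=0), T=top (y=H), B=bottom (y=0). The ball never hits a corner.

Final position: (0,2)
Wall sequence: BRLTRBL

1. t=3 → B at (4,0); v=(1,1)
2. t=1 → R at (5,1); v=(-1,1)
3. t=5 → L at (0,6); v=(1,1)
4. t=1 → T at (1,7); v=(1,-1)
5. t=4 → R at (5,3); v=(-1,-1)
6. t=3 → B at (2,0); v=(-1,1)
7. t=2 → L at (0,2); v=(1,1)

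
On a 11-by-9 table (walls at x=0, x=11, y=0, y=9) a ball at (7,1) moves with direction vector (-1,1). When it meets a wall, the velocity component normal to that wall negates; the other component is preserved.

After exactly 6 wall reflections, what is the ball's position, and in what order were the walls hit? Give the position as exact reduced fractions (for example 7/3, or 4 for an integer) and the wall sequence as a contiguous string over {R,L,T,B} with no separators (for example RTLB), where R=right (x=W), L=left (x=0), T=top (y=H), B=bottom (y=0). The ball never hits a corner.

1. t=7 → L at (0,8); v=(1,1)
2. t=1 → T at (1,9); v=(1,-1)
3. t=9 → B at (10,0); v=(1,1)
4. t=1 → R at (11,1); v=(-1,1)
5. t=8 → T at (3,9); v=(-1,-1)
6. t=3 → L at (0,6); v=(1,-1)

Final position: (0,6)
Wall sequence: LTBRTL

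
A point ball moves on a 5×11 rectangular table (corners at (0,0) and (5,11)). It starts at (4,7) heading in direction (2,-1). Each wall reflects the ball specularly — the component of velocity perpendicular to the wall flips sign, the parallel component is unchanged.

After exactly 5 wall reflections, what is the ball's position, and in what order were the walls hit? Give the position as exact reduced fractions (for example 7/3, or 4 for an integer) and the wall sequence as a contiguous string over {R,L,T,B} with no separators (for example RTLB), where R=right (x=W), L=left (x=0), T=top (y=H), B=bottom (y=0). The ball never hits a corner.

1. t=1/2 → R at (5,13/2); v=(-2,-1)
2. t=5/2 → L at (0,4); v=(2,-1)
3. t=5/2 → R at (5,3/2); v=(-2,-1)
4. t=3/2 → B at (2,0); v=(-2,1)
5. t=1 → L at (0,1); v=(2,1)

Final position: (0,1)
Wall sequence: RLRBL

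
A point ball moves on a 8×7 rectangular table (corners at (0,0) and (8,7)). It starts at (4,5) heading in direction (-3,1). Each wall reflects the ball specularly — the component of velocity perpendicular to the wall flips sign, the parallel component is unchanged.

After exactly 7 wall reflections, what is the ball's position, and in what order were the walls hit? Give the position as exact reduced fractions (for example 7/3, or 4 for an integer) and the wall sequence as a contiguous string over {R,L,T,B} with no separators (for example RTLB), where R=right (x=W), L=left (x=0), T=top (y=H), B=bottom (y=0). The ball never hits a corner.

Final position: (0,3)
Wall sequence: LTRLBRL

1. t=4/3 → L at (0,19/3); v=(3,1)
2. t=2/3 → T at (2,7); v=(3,-1)
3. t=2 → R at (8,5); v=(-3,-1)
4. t=8/3 → L at (0,7/3); v=(3,-1)
5. t=7/3 → B at (7,0); v=(3,1)
6. t=1/3 → R at (8,1/3); v=(-3,1)
7. t=8/3 → L at (0,3); v=(3,1)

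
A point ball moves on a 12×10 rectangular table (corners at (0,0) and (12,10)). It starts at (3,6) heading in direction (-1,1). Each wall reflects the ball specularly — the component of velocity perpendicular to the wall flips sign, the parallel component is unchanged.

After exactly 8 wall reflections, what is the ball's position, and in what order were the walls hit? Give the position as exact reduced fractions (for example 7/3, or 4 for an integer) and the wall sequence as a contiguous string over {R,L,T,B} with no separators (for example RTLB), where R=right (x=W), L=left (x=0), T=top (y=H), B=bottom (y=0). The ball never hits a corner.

1. t=3 → L at (0,9); v=(1,1)
2. t=1 → T at (1,10); v=(1,-1)
3. t=10 → B at (11,0); v=(1,1)
4. t=1 → R at (12,1); v=(-1,1)
5. t=9 → T at (3,10); v=(-1,-1)
6. t=3 → L at (0,7); v=(1,-1)
7. t=7 → B at (7,0); v=(1,1)
8. t=5 → R at (12,5); v=(-1,1)

Final position: (12,5)
Wall sequence: LTBRTLBR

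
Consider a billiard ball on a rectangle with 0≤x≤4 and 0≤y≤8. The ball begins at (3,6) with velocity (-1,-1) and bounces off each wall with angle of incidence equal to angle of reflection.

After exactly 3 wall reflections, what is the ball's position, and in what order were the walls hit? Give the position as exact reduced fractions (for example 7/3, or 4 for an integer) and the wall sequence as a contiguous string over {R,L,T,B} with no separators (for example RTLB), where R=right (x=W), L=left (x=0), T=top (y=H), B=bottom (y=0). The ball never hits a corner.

Final position: (4,1)
Wall sequence: LBR

1. t=3 → L at (0,3); v=(1,-1)
2. t=3 → B at (3,0); v=(1,1)
3. t=1 → R at (4,1); v=(-1,1)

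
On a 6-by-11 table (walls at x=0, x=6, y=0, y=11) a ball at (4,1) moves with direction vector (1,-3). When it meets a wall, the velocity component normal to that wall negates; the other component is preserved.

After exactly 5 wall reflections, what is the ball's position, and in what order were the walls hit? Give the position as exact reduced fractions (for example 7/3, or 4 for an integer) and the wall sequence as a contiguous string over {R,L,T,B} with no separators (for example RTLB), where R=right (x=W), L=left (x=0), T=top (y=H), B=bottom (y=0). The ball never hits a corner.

Final position: (0,1)
Wall sequence: BRTBL

1. t=1/3 → B at (13/3,0); v=(1,3)
2. t=5/3 → R at (6,5); v=(-1,3)
3. t=2 → T at (4,11); v=(-1,-3)
4. t=11/3 → B at (1/3,0); v=(-1,3)
5. t=1/3 → L at (0,1); v=(1,3)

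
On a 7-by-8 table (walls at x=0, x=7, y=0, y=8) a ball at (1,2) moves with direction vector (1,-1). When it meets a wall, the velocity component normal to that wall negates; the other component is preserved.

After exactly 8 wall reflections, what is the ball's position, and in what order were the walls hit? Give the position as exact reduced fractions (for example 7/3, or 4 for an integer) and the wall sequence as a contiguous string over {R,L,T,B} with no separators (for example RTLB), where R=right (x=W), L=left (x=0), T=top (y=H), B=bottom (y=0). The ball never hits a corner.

1. t=2 → B at (3,0); v=(1,1)
2. t=4 → R at (7,4); v=(-1,1)
3. t=4 → T at (3,8); v=(-1,-1)
4. t=3 → L at (0,5); v=(1,-1)
5. t=5 → B at (5,0); v=(1,1)
6. t=2 → R at (7,2); v=(-1,1)
7. t=6 → T at (1,8); v=(-1,-1)
8. t=1 → L at (0,7); v=(1,-1)

Final position: (0,7)
Wall sequence: BRTLBRTL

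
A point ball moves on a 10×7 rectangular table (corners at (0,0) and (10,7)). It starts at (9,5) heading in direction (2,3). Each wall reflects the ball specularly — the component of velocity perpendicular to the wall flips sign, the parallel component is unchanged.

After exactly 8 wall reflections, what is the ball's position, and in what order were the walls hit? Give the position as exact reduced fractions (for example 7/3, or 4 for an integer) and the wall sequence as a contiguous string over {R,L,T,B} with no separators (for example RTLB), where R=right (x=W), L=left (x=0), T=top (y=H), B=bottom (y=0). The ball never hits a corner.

Final position: (10,11/2)
Wall sequence: RTBTLBTR

1. t=1/2 → R at (10,13/2); v=(-2,3)
2. t=1/6 → T at (29/3,7); v=(-2,-3)
3. t=7/3 → B at (5,0); v=(-2,3)
4. t=7/3 → T at (1/3,7); v=(-2,-3)
5. t=1/6 → L at (0,13/2); v=(2,-3)
6. t=13/6 → B at (13/3,0); v=(2,3)
7. t=7/3 → T at (9,7); v=(2,-3)
8. t=1/2 → R at (10,11/2); v=(-2,-3)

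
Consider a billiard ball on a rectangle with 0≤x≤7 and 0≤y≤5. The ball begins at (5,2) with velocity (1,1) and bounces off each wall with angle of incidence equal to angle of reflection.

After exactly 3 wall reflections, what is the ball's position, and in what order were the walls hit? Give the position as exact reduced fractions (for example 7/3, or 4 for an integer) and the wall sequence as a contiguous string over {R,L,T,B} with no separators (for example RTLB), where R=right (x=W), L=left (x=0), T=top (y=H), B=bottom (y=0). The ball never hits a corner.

1. t=2 → R at (7,4); v=(-1,1)
2. t=1 → T at (6,5); v=(-1,-1)
3. t=5 → B at (1,0); v=(-1,1)

Final position: (1,0)
Wall sequence: RTB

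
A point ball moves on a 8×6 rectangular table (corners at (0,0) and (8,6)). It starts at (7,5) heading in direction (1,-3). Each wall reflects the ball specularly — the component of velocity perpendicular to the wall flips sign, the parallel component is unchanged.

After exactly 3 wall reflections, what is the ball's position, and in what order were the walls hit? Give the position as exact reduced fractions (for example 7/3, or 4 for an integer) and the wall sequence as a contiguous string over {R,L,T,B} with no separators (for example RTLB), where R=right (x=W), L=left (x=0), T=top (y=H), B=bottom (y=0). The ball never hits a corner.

Final position: (16/3,6)
Wall sequence: RBT

1. t=1 → R at (8,2); v=(-1,-3)
2. t=2/3 → B at (22/3,0); v=(-1,3)
3. t=2 → T at (16/3,6); v=(-1,-3)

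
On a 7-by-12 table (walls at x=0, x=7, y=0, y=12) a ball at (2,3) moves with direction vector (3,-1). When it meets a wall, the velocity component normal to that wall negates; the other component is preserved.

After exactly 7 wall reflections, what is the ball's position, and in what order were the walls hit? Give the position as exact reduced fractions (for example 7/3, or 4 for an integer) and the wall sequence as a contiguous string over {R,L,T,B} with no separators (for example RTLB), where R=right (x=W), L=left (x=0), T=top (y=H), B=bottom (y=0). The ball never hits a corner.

1. t=5/3 → R at (7,4/3); v=(-3,-1)
2. t=4/3 → B at (3,0); v=(-3,1)
3. t=1 → L at (0,1); v=(3,1)
4. t=7/3 → R at (7,10/3); v=(-3,1)
5. t=7/3 → L at (0,17/3); v=(3,1)
6. t=7/3 → R at (7,8); v=(-3,1)
7. t=7/3 → L at (0,31/3); v=(3,1)

Final position: (0,31/3)
Wall sequence: RBLRLRL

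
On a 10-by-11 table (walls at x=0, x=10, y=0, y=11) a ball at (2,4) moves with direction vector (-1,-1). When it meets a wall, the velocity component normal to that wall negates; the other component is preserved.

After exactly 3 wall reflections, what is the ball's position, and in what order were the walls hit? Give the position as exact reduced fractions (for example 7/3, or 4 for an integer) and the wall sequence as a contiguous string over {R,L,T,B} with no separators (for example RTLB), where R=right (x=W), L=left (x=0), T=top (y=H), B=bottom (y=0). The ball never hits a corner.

1. t=2 → L at (0,2); v=(1,-1)
2. t=2 → B at (2,0); v=(1,1)
3. t=8 → R at (10,8); v=(-1,1)

Final position: (10,8)
Wall sequence: LBR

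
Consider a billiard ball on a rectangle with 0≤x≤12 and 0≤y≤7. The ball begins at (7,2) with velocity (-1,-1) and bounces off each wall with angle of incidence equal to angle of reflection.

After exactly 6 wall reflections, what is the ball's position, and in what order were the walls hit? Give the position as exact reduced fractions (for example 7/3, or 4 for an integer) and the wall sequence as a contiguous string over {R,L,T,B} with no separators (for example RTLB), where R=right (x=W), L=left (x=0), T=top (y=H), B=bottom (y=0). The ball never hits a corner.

Final position: (8,7)
Wall sequence: BLTBRT

1. t=2 → B at (5,0); v=(-1,1)
2. t=5 → L at (0,5); v=(1,1)
3. t=2 → T at (2,7); v=(1,-1)
4. t=7 → B at (9,0); v=(1,1)
5. t=3 → R at (12,3); v=(-1,1)
6. t=4 → T at (8,7); v=(-1,-1)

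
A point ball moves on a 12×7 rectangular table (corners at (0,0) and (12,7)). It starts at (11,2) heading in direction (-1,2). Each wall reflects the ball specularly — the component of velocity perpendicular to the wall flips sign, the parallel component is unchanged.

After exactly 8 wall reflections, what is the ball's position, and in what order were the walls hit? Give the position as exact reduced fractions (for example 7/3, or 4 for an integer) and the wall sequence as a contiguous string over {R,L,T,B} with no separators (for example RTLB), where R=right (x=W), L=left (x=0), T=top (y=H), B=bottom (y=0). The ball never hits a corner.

Final position: (12,6)
Wall sequence: TBTLBTBR

1. t=5/2 → T at (17/2,7); v=(-1,-2)
2. t=7/2 → B at (5,0); v=(-1,2)
3. t=7/2 → T at (3/2,7); v=(-1,-2)
4. t=3/2 → L at (0,4); v=(1,-2)
5. t=2 → B at (2,0); v=(1,2)
6. t=7/2 → T at (11/2,7); v=(1,-2)
7. t=7/2 → B at (9,0); v=(1,2)
8. t=3 → R at (12,6); v=(-1,2)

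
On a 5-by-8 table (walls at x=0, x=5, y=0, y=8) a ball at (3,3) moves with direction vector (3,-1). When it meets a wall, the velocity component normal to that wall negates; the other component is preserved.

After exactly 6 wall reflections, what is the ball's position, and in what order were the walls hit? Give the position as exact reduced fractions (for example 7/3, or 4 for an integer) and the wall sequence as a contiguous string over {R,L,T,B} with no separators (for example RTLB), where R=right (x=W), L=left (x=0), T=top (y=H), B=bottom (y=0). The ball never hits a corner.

Final position: (5,13/3)
Wall sequence: RLBRLR

1. t=2/3 → R at (5,7/3); v=(-3,-1)
2. t=5/3 → L at (0,2/3); v=(3,-1)
3. t=2/3 → B at (2,0); v=(3,1)
4. t=1 → R at (5,1); v=(-3,1)
5. t=5/3 → L at (0,8/3); v=(3,1)
6. t=5/3 → R at (5,13/3); v=(-3,1)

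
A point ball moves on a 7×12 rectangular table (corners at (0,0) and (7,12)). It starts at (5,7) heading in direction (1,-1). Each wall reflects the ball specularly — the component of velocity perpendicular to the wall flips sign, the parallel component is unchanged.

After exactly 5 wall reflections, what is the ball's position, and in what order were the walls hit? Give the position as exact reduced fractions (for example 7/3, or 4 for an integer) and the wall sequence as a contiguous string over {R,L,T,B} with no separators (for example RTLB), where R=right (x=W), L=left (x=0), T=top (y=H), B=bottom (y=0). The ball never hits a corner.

1. t=2 → R at (7,5); v=(-1,-1)
2. t=5 → B at (2,0); v=(-1,1)
3. t=2 → L at (0,2); v=(1,1)
4. t=7 → R at (7,9); v=(-1,1)
5. t=3 → T at (4,12); v=(-1,-1)

Final position: (4,12)
Wall sequence: RBLRT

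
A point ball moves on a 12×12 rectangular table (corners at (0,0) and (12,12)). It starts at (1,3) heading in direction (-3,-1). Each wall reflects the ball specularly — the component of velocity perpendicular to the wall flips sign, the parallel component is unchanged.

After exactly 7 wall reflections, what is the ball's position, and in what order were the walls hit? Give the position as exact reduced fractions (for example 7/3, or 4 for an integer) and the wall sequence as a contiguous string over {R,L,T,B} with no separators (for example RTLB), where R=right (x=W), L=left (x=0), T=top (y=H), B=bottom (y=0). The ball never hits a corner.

Final position: (0,32/3)
Wall sequence: LBRLRTL

1. t=1/3 → L at (0,8/3); v=(3,-1)
2. t=8/3 → B at (8,0); v=(3,1)
3. t=4/3 → R at (12,4/3); v=(-3,1)
4. t=4 → L at (0,16/3); v=(3,1)
5. t=4 → R at (12,28/3); v=(-3,1)
6. t=8/3 → T at (4,12); v=(-3,-1)
7. t=4/3 → L at (0,32/3); v=(3,-1)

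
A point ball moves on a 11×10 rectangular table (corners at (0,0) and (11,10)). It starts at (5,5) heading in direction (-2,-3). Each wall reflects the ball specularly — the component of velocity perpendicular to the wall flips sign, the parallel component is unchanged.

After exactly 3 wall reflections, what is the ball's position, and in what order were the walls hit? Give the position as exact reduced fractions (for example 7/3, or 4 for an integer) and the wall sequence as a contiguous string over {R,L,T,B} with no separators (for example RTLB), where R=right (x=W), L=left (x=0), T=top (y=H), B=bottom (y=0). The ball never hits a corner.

Final position: (5,10)
Wall sequence: BLT

1. t=5/3 → B at (5/3,0); v=(-2,3)
2. t=5/6 → L at (0,5/2); v=(2,3)
3. t=5/2 → T at (5,10); v=(2,-3)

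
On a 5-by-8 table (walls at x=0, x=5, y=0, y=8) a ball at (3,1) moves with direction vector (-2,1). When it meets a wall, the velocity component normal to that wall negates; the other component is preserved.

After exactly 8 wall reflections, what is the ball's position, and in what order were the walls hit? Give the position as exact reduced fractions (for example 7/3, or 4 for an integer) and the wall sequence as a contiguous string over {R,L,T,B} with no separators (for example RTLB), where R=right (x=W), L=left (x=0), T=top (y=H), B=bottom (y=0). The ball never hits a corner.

1. t=3/2 → L at (0,5/2); v=(2,1)
2. t=5/2 → R at (5,5); v=(-2,1)
3. t=5/2 → L at (0,15/2); v=(2,1)
4. t=1/2 → T at (1,8); v=(2,-1)
5. t=2 → R at (5,6); v=(-2,-1)
6. t=5/2 → L at (0,7/2); v=(2,-1)
7. t=5/2 → R at (5,1); v=(-2,-1)
8. t=1 → B at (3,0); v=(-2,1)

Final position: (3,0)
Wall sequence: LRLTRLRB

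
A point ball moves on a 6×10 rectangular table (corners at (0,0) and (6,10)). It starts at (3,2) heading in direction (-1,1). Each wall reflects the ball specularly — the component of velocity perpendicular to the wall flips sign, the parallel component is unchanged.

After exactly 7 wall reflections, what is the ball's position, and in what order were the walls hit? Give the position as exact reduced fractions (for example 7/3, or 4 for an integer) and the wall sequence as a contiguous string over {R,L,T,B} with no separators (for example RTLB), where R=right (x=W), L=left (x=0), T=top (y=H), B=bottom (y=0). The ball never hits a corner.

Final position: (0,9)
Wall sequence: LTRLBRL

1. t=3 → L at (0,5); v=(1,1)
2. t=5 → T at (5,10); v=(1,-1)
3. t=1 → R at (6,9); v=(-1,-1)
4. t=6 → L at (0,3); v=(1,-1)
5. t=3 → B at (3,0); v=(1,1)
6. t=3 → R at (6,3); v=(-1,1)
7. t=6 → L at (0,9); v=(1,1)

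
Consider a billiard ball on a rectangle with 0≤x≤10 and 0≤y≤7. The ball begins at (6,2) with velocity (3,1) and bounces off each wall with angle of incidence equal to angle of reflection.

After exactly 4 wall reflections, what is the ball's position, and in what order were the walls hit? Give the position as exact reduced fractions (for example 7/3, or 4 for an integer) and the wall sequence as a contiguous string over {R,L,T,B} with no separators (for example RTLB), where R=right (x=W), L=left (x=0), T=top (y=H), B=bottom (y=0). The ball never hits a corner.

1. t=4/3 → R at (10,10/3); v=(-3,1)
2. t=10/3 → L at (0,20/3); v=(3,1)
3. t=1/3 → T at (1,7); v=(3,-1)
4. t=3 → R at (10,4); v=(-3,-1)

Final position: (10,4)
Wall sequence: RLTR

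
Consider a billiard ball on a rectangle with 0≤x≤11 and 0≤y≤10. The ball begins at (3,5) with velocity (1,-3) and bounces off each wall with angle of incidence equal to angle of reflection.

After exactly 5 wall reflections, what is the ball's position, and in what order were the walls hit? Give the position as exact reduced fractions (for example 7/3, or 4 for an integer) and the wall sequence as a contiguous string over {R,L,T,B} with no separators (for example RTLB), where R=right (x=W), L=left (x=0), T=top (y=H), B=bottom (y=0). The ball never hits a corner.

1. t=5/3 → B at (14/3,0); v=(1,3)
2. t=10/3 → T at (8,10); v=(1,-3)
3. t=3 → R at (11,1); v=(-1,-3)
4. t=1/3 → B at (32/3,0); v=(-1,3)
5. t=10/3 → T at (22/3,10); v=(-1,-3)

Final position: (22/3,10)
Wall sequence: BTRBT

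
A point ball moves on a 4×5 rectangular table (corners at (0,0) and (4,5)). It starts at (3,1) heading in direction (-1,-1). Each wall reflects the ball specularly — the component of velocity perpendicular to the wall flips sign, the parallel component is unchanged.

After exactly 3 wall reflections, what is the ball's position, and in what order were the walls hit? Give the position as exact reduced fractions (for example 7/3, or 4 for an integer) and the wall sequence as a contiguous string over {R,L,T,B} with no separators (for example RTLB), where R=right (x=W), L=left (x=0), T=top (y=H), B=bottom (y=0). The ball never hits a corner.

Final position: (3,5)
Wall sequence: BLT

1. t=1 → B at (2,0); v=(-1,1)
2. t=2 → L at (0,2); v=(1,1)
3. t=3 → T at (3,5); v=(1,-1)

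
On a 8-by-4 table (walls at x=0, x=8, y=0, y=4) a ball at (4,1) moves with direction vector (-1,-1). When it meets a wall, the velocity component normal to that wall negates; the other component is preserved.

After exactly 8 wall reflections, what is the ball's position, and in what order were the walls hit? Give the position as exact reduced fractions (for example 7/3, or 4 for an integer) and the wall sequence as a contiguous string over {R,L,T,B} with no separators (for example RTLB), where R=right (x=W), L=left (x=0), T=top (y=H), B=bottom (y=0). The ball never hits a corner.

1. t=1 → B at (3,0); v=(-1,1)
2. t=3 → L at (0,3); v=(1,1)
3. t=1 → T at (1,4); v=(1,-1)
4. t=4 → B at (5,0); v=(1,1)
5. t=3 → R at (8,3); v=(-1,1)
6. t=1 → T at (7,4); v=(-1,-1)
7. t=4 → B at (3,0); v=(-1,1)
8. t=3 → L at (0,3); v=(1,1)

Final position: (0,3)
Wall sequence: BLTBRTBL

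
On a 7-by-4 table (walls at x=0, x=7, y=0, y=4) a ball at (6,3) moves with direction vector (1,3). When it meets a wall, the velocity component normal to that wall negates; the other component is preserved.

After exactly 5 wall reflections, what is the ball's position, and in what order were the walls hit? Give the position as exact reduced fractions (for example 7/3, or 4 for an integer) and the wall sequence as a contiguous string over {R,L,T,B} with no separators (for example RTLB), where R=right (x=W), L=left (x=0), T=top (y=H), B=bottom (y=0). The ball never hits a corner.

Final position: (11/3,0)
Wall sequence: TRBTB

1. t=1/3 → T at (19/3,4); v=(1,-3)
2. t=2/3 → R at (7,2); v=(-1,-3)
3. t=2/3 → B at (19/3,0); v=(-1,3)
4. t=4/3 → T at (5,4); v=(-1,-3)
5. t=4/3 → B at (11/3,0); v=(-1,3)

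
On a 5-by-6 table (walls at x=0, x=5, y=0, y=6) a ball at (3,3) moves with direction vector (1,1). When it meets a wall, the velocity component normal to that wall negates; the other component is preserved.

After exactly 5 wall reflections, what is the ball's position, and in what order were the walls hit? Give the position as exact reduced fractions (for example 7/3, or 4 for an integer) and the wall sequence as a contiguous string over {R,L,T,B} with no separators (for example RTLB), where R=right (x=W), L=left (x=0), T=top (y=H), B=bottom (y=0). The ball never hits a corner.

1. t=2 → R at (5,5); v=(-1,1)
2. t=1 → T at (4,6); v=(-1,-1)
3. t=4 → L at (0,2); v=(1,-1)
4. t=2 → B at (2,0); v=(1,1)
5. t=3 → R at (5,3); v=(-1,1)

Final position: (5,3)
Wall sequence: RTLBR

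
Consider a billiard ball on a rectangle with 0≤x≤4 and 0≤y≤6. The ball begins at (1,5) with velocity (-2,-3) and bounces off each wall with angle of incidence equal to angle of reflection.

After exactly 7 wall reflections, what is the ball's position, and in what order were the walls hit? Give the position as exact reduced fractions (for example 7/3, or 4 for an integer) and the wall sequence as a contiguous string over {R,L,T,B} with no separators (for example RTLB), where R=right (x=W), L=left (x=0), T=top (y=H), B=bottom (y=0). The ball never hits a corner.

1. t=1/2 → L at (0,7/2); v=(2,-3)
2. t=7/6 → B at (7/3,0); v=(2,3)
3. t=5/6 → R at (4,5/2); v=(-2,3)
4. t=7/6 → T at (5/3,6); v=(-2,-3)
5. t=5/6 → L at (0,7/2); v=(2,-3)
6. t=7/6 → B at (7/3,0); v=(2,3)
7. t=5/6 → R at (4,5/2); v=(-2,3)

Final position: (4,5/2)
Wall sequence: LBRTLBR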